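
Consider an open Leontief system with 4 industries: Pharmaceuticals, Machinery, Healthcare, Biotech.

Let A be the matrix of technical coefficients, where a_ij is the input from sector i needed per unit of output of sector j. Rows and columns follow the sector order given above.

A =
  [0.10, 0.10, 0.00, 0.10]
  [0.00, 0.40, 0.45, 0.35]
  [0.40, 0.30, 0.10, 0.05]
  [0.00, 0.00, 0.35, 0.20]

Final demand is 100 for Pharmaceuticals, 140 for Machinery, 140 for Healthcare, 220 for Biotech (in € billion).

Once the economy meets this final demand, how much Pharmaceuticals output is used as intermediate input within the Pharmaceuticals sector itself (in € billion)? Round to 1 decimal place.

z_PP = 29.4

I − A =
  [   0.90    -0.10     0.00    -0.10]
  [   0.00     0.60    -0.45    -0.35]
  [  -0.40    -0.30     0.90    -0.05]
  [   0.00     0.00    -0.35     0.80]
Compute the cofactors C_ij = (−1)^(i+j)·(3×3 minor ij) of I−A; the adjugate is their transpose:
adj(I−A) = Cᵀ =
  [ 0.27675   0.08075   0.06925   0.07425]
  [ 0.19300   0.61825   0.43425   0.32175]
  [ 0.19200   0.24800   0.43200   0.15950]
  [ 0.08400   0.10850   0.18900   0.34650]
det(I−A) = Σ_j (I−A)_1j·C_1j = (0.90)(0.27675) + (-0.10)(0.19300) + (0.00)(0.19200) + (-0.10)(0.08400) = 0.221375
(I − A)⁻¹ = adj(I−A) / det(I−A) ≈
  [   1.2501     0.3648     0.3128     0.3354]
  [   0.8718     2.7928     1.9616     1.4534]
  [   0.8673     1.1203     1.9514     0.7205]
  [   0.3794     0.4901     0.8538     1.5652]
First solve x = (I − A)⁻¹ d = adj(I−A)·d / det(I−A); in particular x_P = (0.27675·100 + 0.08075·140 + 0.06925·140 + 0.07425·220) / 0.221375 = 65.01 / 0.221375 ≈ 293.665.
Intermediate flow from P to P: z_PP = a_PP · x_P = 0.10 × 65.01 / 0.221375 = 6.501 / 0.221375 ≈ 29.4.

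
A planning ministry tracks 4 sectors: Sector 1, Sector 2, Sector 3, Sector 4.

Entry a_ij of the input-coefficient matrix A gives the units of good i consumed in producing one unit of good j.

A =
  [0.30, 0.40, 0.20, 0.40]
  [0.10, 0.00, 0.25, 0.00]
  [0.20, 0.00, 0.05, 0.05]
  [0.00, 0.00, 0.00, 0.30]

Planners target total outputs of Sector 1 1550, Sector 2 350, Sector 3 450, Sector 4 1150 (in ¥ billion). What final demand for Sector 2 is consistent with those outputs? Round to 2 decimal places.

I − A =
  [   0.70    -0.40    -0.20    -0.40]
  [  -0.10     1.00    -0.25     0.00]
  [  -0.20     0.00     0.95    -0.05]
  [   0.00     0.00     0.00     0.70]
d = (I − A) x:
  d_1 = (+0.70)·1550 + (-0.40)·350 + (-0.20)·450 + (-0.40)·1150 = 395.00
  d_2 = (-0.10)·1550 + (+1.00)·350 + (-0.25)·450 + (+0.00)·1150 = 82.50
  d_3 = (-0.20)·1550 + (+0.00)·350 + (+0.95)·450 + (-0.05)·1150 = 60.00
  d_4 = (+0.00)·1550 + (+0.00)·350 + (+0.00)·450 + (+0.70)·1150 = 805.00

d_2 = 82.50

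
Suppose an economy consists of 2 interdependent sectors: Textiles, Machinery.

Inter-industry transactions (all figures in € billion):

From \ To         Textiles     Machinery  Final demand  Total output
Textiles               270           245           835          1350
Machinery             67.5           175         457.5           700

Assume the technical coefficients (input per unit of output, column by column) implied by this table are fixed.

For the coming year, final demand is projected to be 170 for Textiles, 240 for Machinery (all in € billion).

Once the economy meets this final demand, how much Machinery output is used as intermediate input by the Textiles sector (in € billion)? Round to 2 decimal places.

z_MT = 18.15

Technical coefficients a_ij = z_ij / X_j:
  a_TT = 270/1350 = 0.20, a_MT = 67.5/1350 = 0.05
  a_TM = 245/700 = 0.35, a_MM = 175/700 = 0.25
I − A =
  [   0.80    -0.35]
  [  -0.05     0.75]
det(I−A) = (0.80)(0.75) − (-0.35)(-0.05) = 0.5825
adj(I−A) = [[0.75, 0.35], [0.05, 0.80]]
(I − A)⁻¹ = adj(I−A) / det(I−A) ≈
  [   1.2876     0.6009]
  [   0.0858     1.3734]
First solve x = (I − A)⁻¹ d = adj(I−A)·d / det(I−A); in particular x_T = (0.75·170 + 0.35·240) / 0.5825 = 211.50 / 0.5825 ≈ 363.0901.
Intermediate flow from M to T: z_MT = a_MT · x_T = 0.05 × 211.50 / 0.5825 = 10.575 / 0.5825 ≈ 18.15.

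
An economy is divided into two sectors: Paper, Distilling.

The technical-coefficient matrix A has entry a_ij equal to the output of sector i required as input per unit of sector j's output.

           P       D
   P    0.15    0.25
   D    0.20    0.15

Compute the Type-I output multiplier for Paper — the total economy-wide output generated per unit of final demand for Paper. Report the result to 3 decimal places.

I − A =
  [   0.85    -0.25]
  [  -0.20     0.85]
det(I−A) = (0.85)(0.85) − (-0.25)(-0.20) = 0.6725
adj(I−A) = [[0.85, 0.25], [0.20, 0.85]]
(I − A)⁻¹ = adj(I−A) / det(I−A) ≈
  [   1.2639     0.3717]
  [   0.2974     1.2639]
The output multiplier for sector j is the column-j sum of the Leontief inverse (I − A)⁻¹ = adj(I−A) / det(I−A).
Column P of adj(I−A): (0.85, 0.20); det(I−A) = 0.6725.
m_P = (0.85 + 0.20) / 0.6725 = 1.05 / 0.6725 ≈ 1.561.

m_P = 1.561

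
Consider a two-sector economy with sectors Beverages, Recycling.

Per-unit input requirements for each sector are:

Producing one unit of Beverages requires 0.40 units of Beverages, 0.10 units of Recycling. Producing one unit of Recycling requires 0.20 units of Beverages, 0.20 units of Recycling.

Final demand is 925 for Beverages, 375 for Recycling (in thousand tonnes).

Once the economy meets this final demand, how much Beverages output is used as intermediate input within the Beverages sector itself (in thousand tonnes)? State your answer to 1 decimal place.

z_11 = 708.7

I − A =
  [   0.60    -0.20]
  [  -0.10     0.80]
det(I−A) = (0.60)(0.80) − (-0.20)(-0.10) = 0.4600
adj(I−A) = [[0.80, 0.20], [0.10, 0.60]]
(I − A)⁻¹ = adj(I−A) / det(I−A) ≈
  [   1.7391     0.4348]
  [   0.2174     1.3043]
First solve x = (I − A)⁻¹ d = adj(I−A)·d / det(I−A); in particular x_1 = (0.80·925 + 0.20·375) / 0.4600 = 815.00 / 0.4600 ≈ 1771.739.
Intermediate flow from 1 to 1: z_11 = a_11 · x_1 = 0.40 × 815.00 / 0.4600 = 326.00 / 0.4600 ≈ 708.7.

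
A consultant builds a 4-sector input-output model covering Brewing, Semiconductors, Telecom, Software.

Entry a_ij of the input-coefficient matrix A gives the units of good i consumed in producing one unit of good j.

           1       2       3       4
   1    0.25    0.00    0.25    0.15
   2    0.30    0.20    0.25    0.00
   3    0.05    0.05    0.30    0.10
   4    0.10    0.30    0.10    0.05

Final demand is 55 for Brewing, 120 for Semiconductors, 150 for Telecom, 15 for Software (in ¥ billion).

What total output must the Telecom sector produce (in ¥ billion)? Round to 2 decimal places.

x_3 = 273.78

I − A =
  [   0.75     0.00    -0.25    -0.15]
  [  -0.30     0.80    -0.25     0.00]
  [  -0.05    -0.05     0.70    -0.10]
  [  -0.10    -0.30    -0.10     0.95]
Compute the cofactors C_ij = (−1)^(i+j)·(3×3 minor ij) of I−A; the adjugate is their transpose:
adj(I−A) = Cᵀ =
  [ 0.504625   0.051625   0.213250   0.102125]
  [ 0.210875   0.465625   0.250125   0.059625]
  [ 0.069250   0.059625   0.544500   0.068250]
  [ 0.127000   0.158750   0.158750   0.396875]
det(I−A) = Σ_j (I−A)_1j·C_1j = (0.75)(0.504625) + (0.00)(0.210875) + (-0.25)(0.069250) + (-0.15)(0.127000) = 0.34210625
(I − A)⁻¹ = adj(I−A) / det(I−A) ≈
  [   1.4751     0.1509     0.6233     0.2985]
  [   0.6164     1.3611     0.7311     0.1743]
  [   0.2024     0.1743     1.5916     0.1995]
  [   0.3712     0.4640     0.4640     1.1601]
x = (I − A)⁻¹ d = adj(I−A)·d / det(I−A), with det(I−A) = 0.34210625:
  x_1 = (0.504625·55 + 0.051625·120 + 0.213250·150 + 0.102125·15) / 0.34210625 = 67.46875 / 0.34210625 ≈ 197.22
  x_2 = (0.210875·55 + 0.465625·120 + 0.250125·150 + 0.059625·15) / 0.34210625 = 105.88625 / 0.34210625 ≈ 309.51
  x_3 = (0.069250·55 + 0.059625·120 + 0.544500·150 + 0.068250·15) / 0.34210625 = 93.6625 / 0.34210625 ≈ 273.78
  x_4 = (0.127000·55 + 0.158750·120 + 0.158750·150 + 0.396875·15) / 0.34210625 = 55.800625 / 0.34210625 ≈ 163.11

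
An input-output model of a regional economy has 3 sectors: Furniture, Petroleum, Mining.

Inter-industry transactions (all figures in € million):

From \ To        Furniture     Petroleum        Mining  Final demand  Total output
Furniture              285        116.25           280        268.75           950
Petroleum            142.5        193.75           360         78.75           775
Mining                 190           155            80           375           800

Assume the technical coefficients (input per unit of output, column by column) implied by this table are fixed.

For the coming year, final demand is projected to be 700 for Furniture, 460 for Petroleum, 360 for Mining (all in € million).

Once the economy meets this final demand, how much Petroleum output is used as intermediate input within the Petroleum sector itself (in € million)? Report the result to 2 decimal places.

z_22 = 437.57

Technical coefficients a_ij = z_ij / X_j:
  a_11 = 285/950 = 0.30, a_21 = 142.5/950 = 0.15, a_31 = 190/950 = 0.20
  a_12 = 116.25/775 = 0.15, a_22 = 193.75/775 = 0.25, a_32 = 155/775 = 0.20
  a_13 = 280/800 = 0.35, a_23 = 360/800 = 0.45, a_33 = 80/800 = 0.10
I − A =
  [   0.70    -0.15    -0.35]
  [  -0.15     0.75    -0.45]
  [  -0.20    -0.20     0.90]
Cofactors of I−A, C_ij = (−1)^(i+j)·(minor ij) (rows/columns in the sector order above):
  C_11 = (0.75)(0.90) − (-0.45)(-0.20) = 0.5850
  C_12 = −[(-0.15)(0.90) − (-0.45)(-0.20)] = 0.2250
  C_13 = (-0.15)(-0.20) − (0.75)(-0.20) = 0.1800
  C_21 = −[(-0.15)(0.90) − (-0.35)(-0.20)] = 0.2050
  C_22 = (0.70)(0.90) − (-0.35)(-0.20) = 0.5600
  C_23 = −[(0.70)(-0.20) − (-0.15)(-0.20)] = 0.1700
  C_31 = (-0.15)(-0.45) − (-0.35)(0.75) = 0.3300
  C_32 = −[(0.70)(-0.45) − (-0.35)(-0.15)] = 0.3675
  C_33 = (0.70)(0.75) − (-0.15)(-0.15) = 0.5025
det(I−A) = Σ_j (I−A)_1j·C_1j = (0.70)(0.5850) + (-0.15)(0.2250) + (-0.35)(0.1800) = 0.31275
adj(I−A) = Cᵀ =
  [ 0.5850   0.2050   0.3300]
  [ 0.2250   0.5600   0.3675]
  [ 0.1800   0.1700   0.5025]
(I − A)⁻¹ = adj(I−A) / det(I−A) ≈
  [   1.8705     0.6555     1.0552]
  [   0.7194     1.7906     1.1751]
  [   0.5755     0.5436     1.6067]
First solve x = (I − A)⁻¹ d = adj(I−A)·d / det(I−A); in particular x_2 = (0.2250·700 + 0.5600·460 + 0.3675·360) / 0.31275 = 547.40 / 0.31275 ≈ 1750.2798.
Intermediate flow from 2 to 2: z_22 = a_22 · x_2 = 0.25 × 547.40 / 0.31275 = 136.85 / 0.31275 ≈ 437.57.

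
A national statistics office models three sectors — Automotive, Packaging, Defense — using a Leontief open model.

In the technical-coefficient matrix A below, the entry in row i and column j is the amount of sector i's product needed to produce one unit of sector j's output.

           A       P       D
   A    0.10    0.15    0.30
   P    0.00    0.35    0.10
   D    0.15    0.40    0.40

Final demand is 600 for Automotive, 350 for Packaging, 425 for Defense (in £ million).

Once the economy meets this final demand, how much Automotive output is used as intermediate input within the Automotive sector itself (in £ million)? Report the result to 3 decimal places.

z_AA = 131.481

I − A =
  [   0.90    -0.15    -0.30]
  [   0.00     0.65    -0.10]
  [  -0.15    -0.40     0.60]
Cofactors of I−A, C_ij = (−1)^(i+j)·(minor ij) (rows/columns in the sector order above):
  C_11 = (0.65)(0.60) − (-0.10)(-0.40) = 0.3500
  C_12 = −[(0.00)(0.60) − (-0.10)(-0.15)] = 0.0150
  C_13 = (0.00)(-0.40) − (0.65)(-0.15) = 0.0975
  C_21 = −[(-0.15)(0.60) − (-0.30)(-0.40)] = 0.2100
  C_22 = (0.90)(0.60) − (-0.30)(-0.15) = 0.4950
  C_23 = −[(0.90)(-0.40) − (-0.15)(-0.15)] = 0.3825
  C_31 = (-0.15)(-0.10) − (-0.30)(0.65) = 0.2100
  C_32 = −[(0.90)(-0.10) − (-0.30)(0.00)] = 0.0900
  C_33 = (0.90)(0.65) − (-0.15)(0.00) = 0.5850
det(I−A) = Σ_j (I−A)_1j·C_1j = (0.90)(0.3500) + (-0.15)(0.0150) + (-0.30)(0.0975) = 0.2835
adj(I−A) = Cᵀ =
  [ 0.3500   0.2100   0.2100]
  [ 0.0150   0.4950   0.0900]
  [ 0.0975   0.3825   0.5850]
(I − A)⁻¹ = adj(I−A) / det(I−A) ≈
  [   1.2346     0.7407     0.7407]
  [   0.0529     1.7460     0.3175]
  [   0.3439     1.3492     2.0635]
First solve x = (I − A)⁻¹ d = adj(I−A)·d / det(I−A); in particular x_A = (0.3500·600 + 0.2100·350 + 0.2100·425) / 0.2835 = 372.75 / 0.2835 ≈ 1314.81481.
Intermediate flow from A to A: z_AA = a_AA · x_A = 0.10 × 372.75 / 0.2835 = 37.275 / 0.2835 ≈ 131.481.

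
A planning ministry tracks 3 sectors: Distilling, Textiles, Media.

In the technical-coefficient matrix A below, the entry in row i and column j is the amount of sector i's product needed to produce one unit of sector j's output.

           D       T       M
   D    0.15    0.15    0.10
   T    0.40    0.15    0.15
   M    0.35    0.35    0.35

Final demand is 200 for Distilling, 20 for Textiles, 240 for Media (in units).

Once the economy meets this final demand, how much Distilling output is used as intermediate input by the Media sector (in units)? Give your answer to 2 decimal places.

I − A =
  [   0.85    -0.15    -0.10]
  [  -0.40     0.85    -0.15]
  [  -0.35    -0.35     0.65]
Cofactors of I−A, C_ij = (−1)^(i+j)·(minor ij) (rows/columns in the sector order above):
  C_11 = (0.85)(0.65) − (-0.15)(-0.35) = 0.5000
  C_12 = −[(-0.40)(0.65) − (-0.15)(-0.35)] = 0.3125
  C_13 = (-0.40)(-0.35) − (0.85)(-0.35) = 0.4375
  C_21 = −[(-0.15)(0.65) − (-0.10)(-0.35)] = 0.1325
  C_22 = (0.85)(0.65) − (-0.10)(-0.35) = 0.5175
  C_23 = −[(0.85)(-0.35) − (-0.15)(-0.35)] = 0.3500
  C_31 = (-0.15)(-0.15) − (-0.10)(0.85) = 0.1075
  C_32 = −[(0.85)(-0.15) − (-0.10)(-0.40)] = 0.1675
  C_33 = (0.85)(0.85) − (-0.15)(-0.40) = 0.6625
det(I−A) = Σ_j (I−A)_1j·C_1j = (0.85)(0.5000) + (-0.15)(0.3125) + (-0.10)(0.4375) = 0.334375
adj(I−A) = Cᵀ =
  [ 0.5000   0.1325   0.1075]
  [ 0.3125   0.5175   0.1675]
  [ 0.4375   0.3500   0.6625]
(I − A)⁻¹ = adj(I−A) / det(I−A) ≈
  [   1.4953     0.3963     0.3215]
  [   0.9346     1.5477     0.5009]
  [   1.3084     1.0467     1.9813]
First solve x = (I − A)⁻¹ d = adj(I−A)·d / det(I−A); in particular x_M = (0.4375·200 + 0.3500·20 + 0.6625·240) / 0.334375 = 253.50 / 0.334375 ≈ 758.1308.
Intermediate flow from D to M: z_DM = a_DM · x_M = 0.10 × 253.50 / 0.334375 = 25.35 / 0.334375 ≈ 75.81.

z_DM = 75.81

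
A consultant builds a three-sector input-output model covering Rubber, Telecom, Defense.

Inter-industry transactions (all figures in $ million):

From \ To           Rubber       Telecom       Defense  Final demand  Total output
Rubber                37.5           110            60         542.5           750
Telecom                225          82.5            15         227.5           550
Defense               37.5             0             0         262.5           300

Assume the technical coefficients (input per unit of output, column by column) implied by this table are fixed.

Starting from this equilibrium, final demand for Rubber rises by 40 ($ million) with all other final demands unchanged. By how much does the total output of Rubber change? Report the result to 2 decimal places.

Technical coefficients a_ij = z_ij / X_j:
  a_RR = 37.5/750 = 0.05, a_TR = 225/750 = 0.30, a_DR = 37.5/750 = 0.05
  a_RT = 110/550 = 0.20, a_TT = 82.5/550 = 0.15, a_DT = 0/550 = 0.00
  a_RD = 60/300 = 0.20, a_TD = 15/300 = 0.05, a_DD = 0/300 = 0.00
I − A =
  [   0.95    -0.20    -0.20]
  [  -0.30     0.85    -0.05]
  [  -0.05     0.00     1.00]
Cofactors of I−A, C_ij = (−1)^(i+j)·(minor ij) (rows/columns in the sector order above):
  C_11 = (0.85)(1.00) − (-0.05)(0.00) = 0.8500
  C_12 = −[(-0.30)(1.00) − (-0.05)(-0.05)] = 0.3025
  C_13 = (-0.30)(0.00) − (0.85)(-0.05) = 0.0425
  C_21 = −[(-0.20)(1.00) − (-0.20)(0.00)] = 0.2000
  C_22 = (0.95)(1.00) − (-0.20)(-0.05) = 0.9400
  C_23 = −[(0.95)(0.00) − (-0.20)(-0.05)] = 0.0100
  C_31 = (-0.20)(-0.05) − (-0.20)(0.85) = 0.1800
  C_32 = −[(0.95)(-0.05) − (-0.20)(-0.30)] = 0.1075
  C_33 = (0.95)(0.85) − (-0.20)(-0.30) = 0.7475
det(I−A) = Σ_j (I−A)_1j·C_1j = (0.95)(0.8500) + (-0.20)(0.3025) + (-0.20)(0.0425) = 0.7385
adj(I−A) = Cᵀ =
  [ 0.8500   0.2000   0.1800]
  [ 0.3025   0.9400   0.1075]
  [ 0.0425   0.0100   0.7475]
(I − A)⁻¹ = adj(I−A) / det(I−A) ≈
  [   1.1510     0.2708     0.2437]
  [   0.4096     1.2729     0.1456]
  [   0.0575     0.0135     1.0122]
Δx = (I − A)⁻¹ Δd with Δd having +40 in the Rubber component and 0 elsewhere.
So Δx_R = L_RR · (+40), where L_RR = adj(I−A)_RR / det(I−A) = 0.8500 / 0.7385.
Δx_R = 0.8500 × (+40) / 0.7385 = 34.00 / 0.7385 ≈ 46.04.

Δx_R = 46.04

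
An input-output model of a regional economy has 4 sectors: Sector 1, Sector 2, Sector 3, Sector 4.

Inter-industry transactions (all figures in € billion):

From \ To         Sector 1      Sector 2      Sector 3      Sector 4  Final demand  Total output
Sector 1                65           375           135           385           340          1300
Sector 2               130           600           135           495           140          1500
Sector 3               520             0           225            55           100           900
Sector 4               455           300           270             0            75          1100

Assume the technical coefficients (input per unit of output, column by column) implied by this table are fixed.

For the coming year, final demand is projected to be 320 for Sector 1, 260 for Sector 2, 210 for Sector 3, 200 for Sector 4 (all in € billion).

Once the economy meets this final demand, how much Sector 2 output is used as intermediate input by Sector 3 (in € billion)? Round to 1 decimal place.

z_23 = 202.7

Technical coefficients a_ij = z_ij / X_j:
  a_11 = 65/1300 = 0.05, a_21 = 130/1300 = 0.10, a_31 = 520/1300 = 0.40, a_41 = 455/1300 = 0.35
  a_12 = 375/1500 = 0.25, a_22 = 600/1500 = 0.40, a_32 = 0/1500 = 0.00, a_42 = 300/1500 = 0.20
  a_13 = 135/900 = 0.15, a_23 = 135/900 = 0.15, a_33 = 225/900 = 0.25, a_43 = 270/900 = 0.30
  a_14 = 385/1100 = 0.35, a_24 = 495/1100 = 0.45, a_34 = 55/1100 = 0.05, a_44 = 0/1100 = 0.00
I − A =
  [   0.95    -0.25    -0.15    -0.35]
  [  -0.10     0.60    -0.15    -0.45]
  [  -0.40     0.00     0.75    -0.05]
  [  -0.35    -0.20    -0.30     1.00]
Compute the cofactors C_ij = (−1)^(i+j)·(3×3 minor ij) of I−A; the adjugate is their transpose:
adj(I−A) = Cᵀ =
  [ 0.372000   0.237750   0.221250   0.248250]
  [ 0.308250   0.501750   0.301500   0.348750]
  [ 0.215500   0.141875   0.339625   0.156250]
  [ 0.256500   0.226125   0.239625   0.357750]
det(I−A) = Σ_j (I−A)_1j·C_1j = (0.95)(0.372000) + (-0.25)(0.308250) + (-0.15)(0.215500) + (-0.35)(0.256500) = 0.1542375
(I − A)⁻¹ = adj(I−A) / det(I−A) ≈
  [   2.4119     1.5415     1.4345     1.6095]
  [   1.9985     3.2531     1.9548     2.2611]
  [   1.3972     0.9198     2.2020     1.0130]
  [   1.6630     1.4661     1.5536     2.3195]
First solve x = (I − A)⁻¹ d = adj(I−A)·d / det(I−A); in particular x_3 = (0.215500·320 + 0.141875·260 + 0.339625·210 + 0.156250·200) / 0.1542375 = 208.41875 / 0.1542375 ≈ 1351.285.
Intermediate flow from 2 to 3: z_23 = a_23 · x_3 = 0.15 × 208.41875 / 0.1542375 = 31.2628125 / 0.1542375 ≈ 202.7.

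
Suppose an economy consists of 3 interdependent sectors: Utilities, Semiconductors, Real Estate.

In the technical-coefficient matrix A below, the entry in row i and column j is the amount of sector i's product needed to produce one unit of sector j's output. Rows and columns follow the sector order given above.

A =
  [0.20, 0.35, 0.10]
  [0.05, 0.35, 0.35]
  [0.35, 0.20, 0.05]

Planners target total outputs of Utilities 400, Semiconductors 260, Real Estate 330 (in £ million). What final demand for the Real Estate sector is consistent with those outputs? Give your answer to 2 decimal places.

I − A =
  [   0.80    -0.35    -0.10]
  [  -0.05     0.65    -0.35]
  [  -0.35    -0.20     0.95]
d = (I − A) x:
  d_U = (+0.80)·400 + (-0.35)·260 + (-0.10)·330 = 196.00
  d_S = (-0.05)·400 + (+0.65)·260 + (-0.35)·330 = 33.50
  d_R = (-0.35)·400 + (-0.20)·260 + (+0.95)·330 = 121.50

d_R = 121.50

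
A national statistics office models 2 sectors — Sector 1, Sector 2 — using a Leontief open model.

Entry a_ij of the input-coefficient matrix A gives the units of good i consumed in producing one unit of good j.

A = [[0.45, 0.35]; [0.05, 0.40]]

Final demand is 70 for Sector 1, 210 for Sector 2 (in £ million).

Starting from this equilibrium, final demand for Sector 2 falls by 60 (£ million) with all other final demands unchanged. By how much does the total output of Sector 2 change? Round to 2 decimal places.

Δx_2 = -105.60

I − A =
  [   0.55    -0.35]
  [  -0.05     0.60]
det(I−A) = (0.55)(0.60) − (-0.35)(-0.05) = 0.3125
adj(I−A) = [[0.60, 0.35], [0.05, 0.55]]
(I − A)⁻¹ = adj(I−A) / det(I−A) ≈
  [   1.9200     1.1200]
  [   0.1600     1.7600]
Δx = (I − A)⁻¹ Δd with Δd having -60 in the Sector 2 component and 0 elsewhere.
So Δx_2 = L_22 · (-60), where L_22 = adj(I−A)_22 / det(I−A) = 0.55 / 0.3125.
Δx_2 = 0.55 × (-60) / 0.3125 = -33.00 / 0.3125 = -105.60.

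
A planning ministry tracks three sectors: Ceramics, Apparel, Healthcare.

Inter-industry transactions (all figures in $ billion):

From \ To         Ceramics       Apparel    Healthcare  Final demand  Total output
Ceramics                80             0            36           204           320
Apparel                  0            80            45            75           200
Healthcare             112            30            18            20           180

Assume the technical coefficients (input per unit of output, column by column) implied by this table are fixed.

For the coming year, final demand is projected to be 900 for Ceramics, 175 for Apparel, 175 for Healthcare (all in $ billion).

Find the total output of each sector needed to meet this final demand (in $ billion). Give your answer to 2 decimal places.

Technical coefficients a_ij = z_ij / X_j:
  a_CC = 80/320 = 0.25, a_AC = 0/320 = 0.00, a_HC = 112/320 = 0.35
  a_CA = 0/200 = 0.00, a_AA = 80/200 = 0.40, a_HA = 30/200 = 0.15
  a_CH = 36/180 = 0.20, a_AH = 45/180 = 0.25, a_HH = 18/180 = 0.10
I − A =
  [   0.75     0.00    -0.20]
  [   0.00     0.60    -0.25]
  [  -0.35    -0.15     0.90]
Cofactors of I−A, C_ij = (−1)^(i+j)·(minor ij) (rows/columns in the sector order above):
  C_11 = (0.60)(0.90) − (-0.25)(-0.15) = 0.5025
  C_12 = −[(0.00)(0.90) − (-0.25)(-0.35)] = 0.0875
  C_13 = (0.00)(-0.15) − (0.60)(-0.35) = 0.2100
  C_21 = −[(0.00)(0.90) − (-0.20)(-0.15)] = 0.0300
  C_22 = (0.75)(0.90) − (-0.20)(-0.35) = 0.6050
  C_23 = −[(0.75)(-0.15) − (0.00)(-0.35)] = 0.1125
  C_31 = (0.00)(-0.25) − (-0.20)(0.60) = 0.1200
  C_32 = −[(0.75)(-0.25) − (-0.20)(0.00)] = 0.1875
  C_33 = (0.75)(0.60) − (0.00)(0.00) = 0.4500
det(I−A) = Σ_j (I−A)_1j·C_1j = (0.75)(0.5025) + (0.00)(0.0875) + (-0.20)(0.2100) = 0.334875
adj(I−A) = Cᵀ =
  [ 0.5025   0.0300   0.1200]
  [ 0.0875   0.6050   0.1875]
  [ 0.2100   0.1125   0.4500]
(I − A)⁻¹ = adj(I−A) / det(I−A) ≈
  [   1.5006     0.0896     0.3583]
  [   0.2613     1.8066     0.5599]
  [   0.6271     0.3359     1.3438]
x = (I − A)⁻¹ d = adj(I−A)·d / det(I−A), with det(I−A) = 0.334875:
  x_C = (0.5025·900 + 0.0300·175 + 0.1200·175) / 0.334875 = 478.50 / 0.334875 ≈ 1428.89
  x_A = (0.0875·900 + 0.6050·175 + 0.1875·175) / 0.334875 = 217.4375 / 0.334875 ≈ 649.31
  x_H = (0.2100·900 + 0.1125·175 + 0.4500·175) / 0.334875 = 287.4375 / 0.334875 ≈ 858.34

x_C = 1428.89, x_A = 649.31, x_H = 858.34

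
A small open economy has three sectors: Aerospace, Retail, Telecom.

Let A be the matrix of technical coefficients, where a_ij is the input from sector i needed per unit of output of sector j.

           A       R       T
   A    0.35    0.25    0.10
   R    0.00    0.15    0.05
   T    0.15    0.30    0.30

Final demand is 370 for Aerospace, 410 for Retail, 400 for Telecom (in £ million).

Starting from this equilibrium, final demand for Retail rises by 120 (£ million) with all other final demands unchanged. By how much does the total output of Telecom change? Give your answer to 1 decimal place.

Δx_T = 77.0

I − A =
  [   0.65    -0.25    -0.10]
  [   0.00     0.85    -0.05]
  [  -0.15    -0.30     0.70]
Cofactors of I−A, C_ij = (−1)^(i+j)·(minor ij) (rows/columns in the sector order above):
  C_11 = (0.85)(0.70) − (-0.05)(-0.30) = 0.5800
  C_12 = −[(0.00)(0.70) − (-0.05)(-0.15)] = 0.0075
  C_13 = (0.00)(-0.30) − (0.85)(-0.15) = 0.1275
  C_21 = −[(-0.25)(0.70) − (-0.10)(-0.30)] = 0.2050
  C_22 = (0.65)(0.70) − (-0.10)(-0.15) = 0.4400
  C_23 = −[(0.65)(-0.30) − (-0.25)(-0.15)] = 0.2325
  C_31 = (-0.25)(-0.05) − (-0.10)(0.85) = 0.0975
  C_32 = −[(0.65)(-0.05) − (-0.10)(0.00)] = 0.0325
  C_33 = (0.65)(0.85) − (-0.25)(0.00) = 0.5525
det(I−A) = Σ_j (I−A)_1j·C_1j = (0.65)(0.5800) + (-0.25)(0.0075) + (-0.10)(0.1275) = 0.362375
adj(I−A) = Cᵀ =
  [ 0.5800   0.2050   0.0975]
  [ 0.0075   0.4400   0.0325]
  [ 0.1275   0.2325   0.5525]
(I − A)⁻¹ = adj(I−A) / det(I−A) ≈
  [   1.6006     0.5657     0.2691]
  [   0.0207     1.2142     0.0897]
  [   0.3518     0.6416     1.5247]
Δx = (I − A)⁻¹ Δd with Δd having +120 in the Retail component and 0 elsewhere.
So Δx_T = L_TR · (+120), where L_TR = adj(I−A)_TR / det(I−A) = 0.2325 / 0.362375.
Δx_T = 0.2325 × (+120) / 0.362375 = 27.90 / 0.362375 ≈ 77.0.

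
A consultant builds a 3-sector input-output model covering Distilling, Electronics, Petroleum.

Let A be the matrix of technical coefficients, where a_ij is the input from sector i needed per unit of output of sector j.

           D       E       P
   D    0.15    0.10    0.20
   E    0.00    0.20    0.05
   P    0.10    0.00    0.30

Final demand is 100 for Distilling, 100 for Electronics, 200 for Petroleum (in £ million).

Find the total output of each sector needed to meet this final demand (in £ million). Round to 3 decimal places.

x_D = 208.923, x_E = 144.723, x_P = 315.560

I − A =
  [   0.85    -0.10    -0.20]
  [   0.00     0.80    -0.05]
  [  -0.10     0.00     0.70]
Cofactors of I−A, C_ij = (−1)^(i+j)·(minor ij) (rows/columns in the sector order above):
  C_11 = (0.80)(0.70) − (-0.05)(0.00) = 0.5600
  C_12 = −[(0.00)(0.70) − (-0.05)(-0.10)] = 0.0050
  C_13 = (0.00)(0.00) − (0.80)(-0.10) = 0.0800
  C_21 = −[(-0.10)(0.70) − (-0.20)(0.00)] = 0.0700
  C_22 = (0.85)(0.70) − (-0.20)(-0.10) = 0.5750
  C_23 = −[(0.85)(0.00) − (-0.10)(-0.10)] = 0.0100
  C_31 = (-0.10)(-0.05) − (-0.20)(0.80) = 0.1650
  C_32 = −[(0.85)(-0.05) − (-0.20)(0.00)] = 0.0425
  C_33 = (0.85)(0.80) − (-0.10)(0.00) = 0.6800
det(I−A) = Σ_j (I−A)_1j·C_1j = (0.85)(0.5600) + (-0.10)(0.0050) + (-0.20)(0.0800) = 0.4595
adj(I−A) = Cᵀ =
  [ 0.5600   0.0700   0.1650]
  [ 0.0050   0.5750   0.0425]
  [ 0.0800   0.0100   0.6800]
(I − A)⁻¹ = adj(I−A) / det(I−A) ≈
  [   1.2187     0.1523     0.3591]
  [   0.0109     1.2514     0.0925]
  [   0.1741     0.0218     1.4799]
x = (I − A)⁻¹ d = adj(I−A)·d / det(I−A), with det(I−A) = 0.4595:
  x_D = (0.5600·100 + 0.0700·100 + 0.1650·200) / 0.4595 = 96.00 / 0.4595 ≈ 208.923
  x_E = (0.0050·100 + 0.5750·100 + 0.0425·200) / 0.4595 = 66.50 / 0.4595 ≈ 144.723
  x_P = (0.0800·100 + 0.0100·100 + 0.6800·200) / 0.4595 = 145.00 / 0.4595 ≈ 315.560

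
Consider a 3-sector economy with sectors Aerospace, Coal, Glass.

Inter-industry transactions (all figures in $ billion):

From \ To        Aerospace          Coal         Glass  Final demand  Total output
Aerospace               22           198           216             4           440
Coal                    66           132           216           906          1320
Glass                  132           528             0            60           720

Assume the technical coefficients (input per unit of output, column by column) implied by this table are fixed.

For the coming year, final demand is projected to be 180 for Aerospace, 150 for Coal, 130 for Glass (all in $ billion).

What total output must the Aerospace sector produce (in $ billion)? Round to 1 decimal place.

Technical coefficients a_ij = z_ij / X_j:
  a_11 = 22/440 = 0.05, a_21 = 66/440 = 0.15, a_31 = 132/440 = 0.30
  a_12 = 198/1320 = 0.15, a_22 = 132/1320 = 0.10, a_32 = 528/1320 = 0.40
  a_13 = 216/720 = 0.30, a_23 = 216/720 = 0.30, a_33 = 0/720 = 0.00
I − A =
  [   0.95    -0.15    -0.30]
  [  -0.15     0.90    -0.30]
  [  -0.30    -0.40     1.00]
Cofactors of I−A, C_ij = (−1)^(i+j)·(minor ij) (rows/columns in the sector order above):
  C_11 = (0.90)(1.00) − (-0.30)(-0.40) = 0.7800
  C_12 = −[(-0.15)(1.00) − (-0.30)(-0.30)] = 0.2400
  C_13 = (-0.15)(-0.40) − (0.90)(-0.30) = 0.3300
  C_21 = −[(-0.15)(1.00) − (-0.30)(-0.40)] = 0.2700
  C_22 = (0.95)(1.00) − (-0.30)(-0.30) = 0.8600
  C_23 = −[(0.95)(-0.40) − (-0.15)(-0.30)] = 0.4250
  C_31 = (-0.15)(-0.30) − (-0.30)(0.90) = 0.3150
  C_32 = −[(0.95)(-0.30) − (-0.30)(-0.15)] = 0.3300
  C_33 = (0.95)(0.90) − (-0.15)(-0.15) = 0.8325
det(I−A) = Σ_j (I−A)_1j·C_1j = (0.95)(0.7800) + (-0.15)(0.2400) + (-0.30)(0.3300) = 0.6060
adj(I−A) = Cᵀ =
  [ 0.7800   0.2700   0.3150]
  [ 0.2400   0.8600   0.3300]
  [ 0.3300   0.4250   0.8325]
(I − A)⁻¹ = adj(I−A) / det(I−A) ≈
  [   1.2871     0.4455     0.5198]
  [   0.3960     1.4191     0.5446]
  [   0.5446     0.7013     1.3738]
x = (I − A)⁻¹ d = adj(I−A)·d / det(I−A), with det(I−A) = 0.6060:
  x_1 = (0.7800·180 + 0.2700·150 + 0.3150·130) / 0.6060 = 221.85 / 0.6060 ≈ 366.1
  x_2 = (0.2400·180 + 0.8600·150 + 0.3300·130) / 0.6060 = 215.10 / 0.6060 ≈ 355.0
  x_3 = (0.3300·180 + 0.4250·150 + 0.8325·130) / 0.6060 = 231.375 / 0.6060 ≈ 381.8

x_1 = 366.1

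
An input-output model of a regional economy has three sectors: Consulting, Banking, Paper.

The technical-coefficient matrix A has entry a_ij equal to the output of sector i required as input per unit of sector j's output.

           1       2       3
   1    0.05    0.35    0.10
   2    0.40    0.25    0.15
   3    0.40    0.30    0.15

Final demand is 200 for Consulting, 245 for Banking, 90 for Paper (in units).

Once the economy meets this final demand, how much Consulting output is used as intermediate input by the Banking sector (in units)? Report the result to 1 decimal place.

z_12 = 261.4

I − A =
  [   0.95    -0.35    -0.10]
  [  -0.40     0.75    -0.15]
  [  -0.40    -0.30     0.85]
Cofactors of I−A, C_ij = (−1)^(i+j)·(minor ij) (rows/columns in the sector order above):
  C_11 = (0.75)(0.85) − (-0.15)(-0.30) = 0.5925
  C_12 = −[(-0.40)(0.85) − (-0.15)(-0.40)] = 0.4000
  C_13 = (-0.40)(-0.30) − (0.75)(-0.40) = 0.4200
  C_21 = −[(-0.35)(0.85) − (-0.10)(-0.30)] = 0.3275
  C_22 = (0.95)(0.85) − (-0.10)(-0.40) = 0.7675
  C_23 = −[(0.95)(-0.30) − (-0.35)(-0.40)] = 0.4250
  C_31 = (-0.35)(-0.15) − (-0.10)(0.75) = 0.1275
  C_32 = −[(0.95)(-0.15) − (-0.10)(-0.40)] = 0.1825
  C_33 = (0.95)(0.75) − (-0.35)(-0.40) = 0.5725
det(I−A) = Σ_j (I−A)_1j·C_1j = (0.95)(0.5925) + (-0.35)(0.4000) + (-0.10)(0.4200) = 0.380875
adj(I−A) = Cᵀ =
  [ 0.5925   0.3275   0.1275]
  [ 0.4000   0.7675   0.1825]
  [ 0.4200   0.4250   0.5725]
(I − A)⁻¹ = adj(I−A) / det(I−A) ≈
  [   1.5556     0.8599     0.3348]
  [   1.0502     2.0151     0.4792]
  [   1.1027     1.1159     1.5031]
First solve x = (I − A)⁻¹ d = adj(I−A)·d / det(I−A); in particular x_2 = (0.4000·200 + 0.7675·245 + 0.1825·90) / 0.380875 = 284.4625 / 0.380875 ≈ 746.866.
Intermediate flow from 1 to 2: z_12 = a_12 · x_2 = 0.35 × 284.4625 / 0.380875 = 99.561875 / 0.380875 ≈ 261.4.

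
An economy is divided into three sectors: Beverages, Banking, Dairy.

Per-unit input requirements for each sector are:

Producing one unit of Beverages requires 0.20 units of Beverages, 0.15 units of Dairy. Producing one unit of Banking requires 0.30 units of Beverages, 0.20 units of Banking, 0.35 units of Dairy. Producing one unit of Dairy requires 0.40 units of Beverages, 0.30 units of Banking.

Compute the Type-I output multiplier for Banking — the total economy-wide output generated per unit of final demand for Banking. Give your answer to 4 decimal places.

I − A =
  [   0.80    -0.30    -0.40]
  [   0.00     0.80    -0.30]
  [  -0.15    -0.35     1.00]
Cofactors of I−A, C_ij = (−1)^(i+j)·(minor ij) (rows/columns in the sector order above):
  C_11 = (0.80)(1.00) − (-0.30)(-0.35) = 0.6950
  C_12 = −[(0.00)(1.00) − (-0.30)(-0.15)] = 0.0450
  C_13 = (0.00)(-0.35) − (0.80)(-0.15) = 0.1200
  C_21 = −[(-0.30)(1.00) − (-0.40)(-0.35)] = 0.4400
  C_22 = (0.80)(1.00) − (-0.40)(-0.15) = 0.7400
  C_23 = −[(0.80)(-0.35) − (-0.30)(-0.15)] = 0.3250
  C_31 = (-0.30)(-0.30) − (-0.40)(0.80) = 0.4100
  C_32 = −[(0.80)(-0.30) − (-0.40)(0.00)] = 0.2400
  C_33 = (0.80)(0.80) − (-0.30)(0.00) = 0.6400
det(I−A) = Σ_j (I−A)_1j·C_1j = (0.80)(0.6950) + (-0.30)(0.0450) + (-0.40)(0.1200) = 0.4945
adj(I−A) = Cᵀ =
  [ 0.6950   0.4400   0.4100]
  [ 0.0450   0.7400   0.2400]
  [ 0.1200   0.3250   0.6400]
(I − A)⁻¹ = adj(I−A) / det(I−A) ≈
  [   1.40546     0.88979     0.82912]
  [   0.09100     1.49646     0.48534]
  [   0.24267     0.65723     1.29424]
The output multiplier for sector j is the column-j sum of the Leontief inverse (I − A)⁻¹ = adj(I−A) / det(I−A).
Column 2 of adj(I−A): (0.4400, 0.7400, 0.3250); det(I−A) = 0.4945.
m_2 = (0.4400 + 0.7400 + 0.3250) / 0.4945 = 1.505 / 0.4945 ≈ 3.0435.

m_2 = 3.0435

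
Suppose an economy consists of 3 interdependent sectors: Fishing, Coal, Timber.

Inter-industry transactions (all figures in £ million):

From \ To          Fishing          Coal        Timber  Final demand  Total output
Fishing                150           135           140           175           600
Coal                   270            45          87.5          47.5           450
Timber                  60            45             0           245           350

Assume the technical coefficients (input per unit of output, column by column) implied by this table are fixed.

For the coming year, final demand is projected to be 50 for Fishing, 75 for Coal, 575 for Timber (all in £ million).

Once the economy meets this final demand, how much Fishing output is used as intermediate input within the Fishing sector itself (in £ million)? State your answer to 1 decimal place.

Technical coefficients a_ij = z_ij / X_j:
  a_FF = 150/600 = 0.25, a_CF = 270/600 = 0.45, a_TF = 60/600 = 0.10
  a_FC = 135/450 = 0.30, a_CC = 45/450 = 0.10, a_TC = 45/450 = 0.10
  a_FT = 140/350 = 0.40, a_CT = 87.5/350 = 0.25, a_TT = 0/350 = 0.00
I − A =
  [   0.75    -0.30    -0.40]
  [  -0.45     0.90    -0.25]
  [  -0.10    -0.10     1.00]
Cofactors of I−A, C_ij = (−1)^(i+j)·(minor ij) (rows/columns in the sector order above):
  C_11 = (0.90)(1.00) − (-0.25)(-0.10) = 0.8750
  C_12 = −[(-0.45)(1.00) − (-0.25)(-0.10)] = 0.4750
  C_13 = (-0.45)(-0.10) − (0.90)(-0.10) = 0.1350
  C_21 = −[(-0.30)(1.00) − (-0.40)(-0.10)] = 0.3400
  C_22 = (0.75)(1.00) − (-0.40)(-0.10) = 0.7100
  C_23 = −[(0.75)(-0.10) − (-0.30)(-0.10)] = 0.1050
  C_31 = (-0.30)(-0.25) − (-0.40)(0.90) = 0.4350
  C_32 = −[(0.75)(-0.25) − (-0.40)(-0.45)] = 0.3675
  C_33 = (0.75)(0.90) − (-0.30)(-0.45) = 0.5400
det(I−A) = Σ_j (I−A)_1j·C_1j = (0.75)(0.8750) + (-0.30)(0.4750) + (-0.40)(0.1350) = 0.45975
adj(I−A) = Cᵀ =
  [ 0.8750   0.3400   0.4350]
  [ 0.4750   0.7100   0.3675]
  [ 0.1350   0.1050   0.5400]
(I − A)⁻¹ = adj(I−A) / det(I−A) ≈
  [   1.9032     0.7395     0.9462]
  [   1.0332     1.5443     0.7993]
  [   0.2936     0.2284     1.1746]
First solve x = (I − A)⁻¹ d = adj(I−A)·d / det(I−A); in particular x_F = (0.8750·50 + 0.3400·75 + 0.4350·575) / 0.45975 = 319.375 / 0.45975 ≈ 694.671.
Intermediate flow from F to F: z_FF = a_FF · x_F = 0.25 × 319.375 / 0.45975 = 79.84375 / 0.45975 ≈ 173.7.

z_FF = 173.7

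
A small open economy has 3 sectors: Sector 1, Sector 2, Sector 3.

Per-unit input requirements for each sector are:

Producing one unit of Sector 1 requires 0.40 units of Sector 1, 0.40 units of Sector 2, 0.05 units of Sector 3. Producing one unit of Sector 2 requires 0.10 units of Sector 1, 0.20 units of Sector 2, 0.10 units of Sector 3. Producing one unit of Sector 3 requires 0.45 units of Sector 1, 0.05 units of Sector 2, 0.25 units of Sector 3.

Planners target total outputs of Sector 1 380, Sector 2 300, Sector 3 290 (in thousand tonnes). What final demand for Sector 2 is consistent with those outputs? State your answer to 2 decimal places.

I − A =
  [   0.60    -0.10    -0.45]
  [  -0.40     0.80    -0.05]
  [  -0.05    -0.10     0.75]
d = (I − A) x:
  d_1 = (+0.60)·380 + (-0.10)·300 + (-0.45)·290 = 67.50
  d_2 = (-0.40)·380 + (+0.80)·300 + (-0.05)·290 = 73.50
  d_3 = (-0.05)·380 + (-0.10)·300 + (+0.75)·290 = 168.50

d_2 = 73.50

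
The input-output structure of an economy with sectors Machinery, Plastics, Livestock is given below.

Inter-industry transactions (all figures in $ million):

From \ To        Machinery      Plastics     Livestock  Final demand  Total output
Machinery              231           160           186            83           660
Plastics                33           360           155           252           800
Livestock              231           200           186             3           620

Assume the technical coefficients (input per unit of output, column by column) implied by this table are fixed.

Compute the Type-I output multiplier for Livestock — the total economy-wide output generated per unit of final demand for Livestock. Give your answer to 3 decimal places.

m_L = 5.986

Technical coefficients a_ij = z_ij / X_j:
  a_MM = 231/660 = 0.35, a_PM = 33/660 = 0.05, a_LM = 231/660 = 0.35
  a_MP = 160/800 = 0.20, a_PP = 360/800 = 0.45, a_LP = 200/800 = 0.25
  a_ML = 186/620 = 0.30, a_PL = 155/620 = 0.25, a_LL = 186/620 = 0.30
I − A =
  [   0.65    -0.20    -0.30]
  [  -0.05     0.55    -0.25]
  [  -0.35    -0.25     0.70]
Cofactors of I−A, C_ij = (−1)^(i+j)·(minor ij) (rows/columns in the sector order above):
  C_11 = (0.55)(0.70) − (-0.25)(-0.25) = 0.3225
  C_12 = −[(-0.05)(0.70) − (-0.25)(-0.35)] = 0.1225
  C_13 = (-0.05)(-0.25) − (0.55)(-0.35) = 0.2050
  C_21 = −[(-0.20)(0.70) − (-0.30)(-0.25)] = 0.2150
  C_22 = (0.65)(0.70) − (-0.30)(-0.35) = 0.3500
  C_23 = −[(0.65)(-0.25) − (-0.20)(-0.35)] = 0.2325
  C_31 = (-0.20)(-0.25) − (-0.30)(0.55) = 0.2150
  C_32 = −[(0.65)(-0.25) − (-0.30)(-0.05)] = 0.1775
  C_33 = (0.65)(0.55) − (-0.20)(-0.05) = 0.3475
det(I−A) = Σ_j (I−A)_1j·C_1j = (0.65)(0.3225) + (-0.20)(0.1225) + (-0.30)(0.2050) = 0.123625
adj(I−A) = Cᵀ =
  [ 0.3225   0.2150   0.2150]
  [ 0.1225   0.3500   0.1775]
  [ 0.2050   0.2325   0.3475]
(I − A)⁻¹ = adj(I−A) / det(I−A) ≈
  [   2.6087     1.7391     1.7391]
  [   0.9909     2.8311     1.4358]
  [   1.6582     1.8807     2.8109]
The output multiplier for sector j is the column-j sum of the Leontief inverse (I − A)⁻¹ = adj(I−A) / det(I−A).
Column L of adj(I−A): (0.2150, 0.1775, 0.3475); det(I−A) = 0.123625.
m_L = (0.2150 + 0.1775 + 0.3475) / 0.123625 = 0.74 / 0.123625 ≈ 5.986.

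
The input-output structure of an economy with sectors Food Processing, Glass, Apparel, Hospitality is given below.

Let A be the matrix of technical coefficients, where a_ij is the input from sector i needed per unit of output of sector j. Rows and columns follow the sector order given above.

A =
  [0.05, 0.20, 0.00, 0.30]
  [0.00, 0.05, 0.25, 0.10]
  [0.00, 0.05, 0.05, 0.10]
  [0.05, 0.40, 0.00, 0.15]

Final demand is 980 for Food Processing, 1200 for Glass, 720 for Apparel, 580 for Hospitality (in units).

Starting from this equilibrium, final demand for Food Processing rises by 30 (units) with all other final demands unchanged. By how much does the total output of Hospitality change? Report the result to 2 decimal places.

I − A =
  [   0.95    -0.20     0.00    -0.30]
  [   0.00     0.95    -0.25    -0.10]
  [   0.00    -0.05     0.95    -0.10]
  [  -0.05    -0.40     0.00     0.85]
Compute the cofactors C_ij = (−1)^(i+j)·(3×3 minor ij) of I−A; the adjugate is their transpose:
adj(I−A) = Cᵀ =
  [ 0.708500   0.275500   0.072500   0.291000]
  [ 0.006000   0.752875   0.198125   0.114000]
  [ 0.005000   0.078625   0.713875   0.095000]
  [ 0.044500   0.370500   0.097500   0.845500]
det(I−A) = Σ_j (I−A)_1j·C_1j = (0.95)(0.708500) + (-0.20)(0.006000) + (0.00)(0.005000) + (-0.30)(0.044500) = 0.658525
(I − A)⁻¹ = adj(I−A) / det(I−A) ≈
  [   1.0759     0.4184     0.1101     0.4419]
  [   0.0091     1.1433     0.3009     0.1731]
  [   0.0076     0.1194     1.0841     0.1443]
  [   0.0676     0.5626     0.1481     1.2839]
Δx = (I − A)⁻¹ Δd with Δd having +30 in the Food Processing component and 0 elsewhere.
So Δx_H = L_HF · (+30), where L_HF = adj(I−A)_HF / det(I−A) = 0.044500 / 0.658525.
Δx_H = 0.044500 × (+30) / 0.658525 = 1.335 / 0.658525 ≈ 2.03.

Δx_H = 2.03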